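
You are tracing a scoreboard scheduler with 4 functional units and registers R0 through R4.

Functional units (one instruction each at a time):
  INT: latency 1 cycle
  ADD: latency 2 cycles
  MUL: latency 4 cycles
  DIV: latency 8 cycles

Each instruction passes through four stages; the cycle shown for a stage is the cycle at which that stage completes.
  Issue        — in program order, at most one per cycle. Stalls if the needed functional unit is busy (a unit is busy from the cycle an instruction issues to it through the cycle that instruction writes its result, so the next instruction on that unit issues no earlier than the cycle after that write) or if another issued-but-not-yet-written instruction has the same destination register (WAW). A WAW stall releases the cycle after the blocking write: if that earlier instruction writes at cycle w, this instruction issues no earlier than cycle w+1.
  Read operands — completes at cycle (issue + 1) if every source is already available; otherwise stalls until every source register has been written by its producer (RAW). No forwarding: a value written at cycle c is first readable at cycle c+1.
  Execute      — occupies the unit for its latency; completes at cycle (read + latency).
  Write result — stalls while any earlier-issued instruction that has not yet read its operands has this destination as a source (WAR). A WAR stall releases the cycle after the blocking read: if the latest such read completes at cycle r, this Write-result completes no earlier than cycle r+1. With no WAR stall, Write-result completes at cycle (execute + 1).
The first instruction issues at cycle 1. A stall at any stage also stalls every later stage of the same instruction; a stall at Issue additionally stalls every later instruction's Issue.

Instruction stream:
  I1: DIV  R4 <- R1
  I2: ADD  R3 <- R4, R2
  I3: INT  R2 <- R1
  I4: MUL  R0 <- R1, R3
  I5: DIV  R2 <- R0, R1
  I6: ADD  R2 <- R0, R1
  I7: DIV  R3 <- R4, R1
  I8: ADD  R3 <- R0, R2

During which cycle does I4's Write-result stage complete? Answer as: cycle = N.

I1: IS=1 RO=2 EX=10 WR=11
I2: IS=2 RO=12 EX=14 WR=15  [RAW R4: wait I1 write@11]
I3: IS=3 RO=4 EX=5 WR=13  [WAR R2: wait I2 read@12]
I4: IS=4 RO=16 EX=20 WR=21  [RAW R3: wait I2 write@15]
I5: IS=14 RO=22 EX=30 WR=31  [WAW R2: wait I3 write@13; RAW R0: wait I4 write@21]
I6: IS=32 RO=33 EX=35 WR=36  [WAW R2: wait I5 write@31]
I7: IS=33 RO=34 EX=42 WR=43
I8: IS=44 RO=45 EX=47 WR=48  [WAW R3: wait I7 write@43]

cycle = 21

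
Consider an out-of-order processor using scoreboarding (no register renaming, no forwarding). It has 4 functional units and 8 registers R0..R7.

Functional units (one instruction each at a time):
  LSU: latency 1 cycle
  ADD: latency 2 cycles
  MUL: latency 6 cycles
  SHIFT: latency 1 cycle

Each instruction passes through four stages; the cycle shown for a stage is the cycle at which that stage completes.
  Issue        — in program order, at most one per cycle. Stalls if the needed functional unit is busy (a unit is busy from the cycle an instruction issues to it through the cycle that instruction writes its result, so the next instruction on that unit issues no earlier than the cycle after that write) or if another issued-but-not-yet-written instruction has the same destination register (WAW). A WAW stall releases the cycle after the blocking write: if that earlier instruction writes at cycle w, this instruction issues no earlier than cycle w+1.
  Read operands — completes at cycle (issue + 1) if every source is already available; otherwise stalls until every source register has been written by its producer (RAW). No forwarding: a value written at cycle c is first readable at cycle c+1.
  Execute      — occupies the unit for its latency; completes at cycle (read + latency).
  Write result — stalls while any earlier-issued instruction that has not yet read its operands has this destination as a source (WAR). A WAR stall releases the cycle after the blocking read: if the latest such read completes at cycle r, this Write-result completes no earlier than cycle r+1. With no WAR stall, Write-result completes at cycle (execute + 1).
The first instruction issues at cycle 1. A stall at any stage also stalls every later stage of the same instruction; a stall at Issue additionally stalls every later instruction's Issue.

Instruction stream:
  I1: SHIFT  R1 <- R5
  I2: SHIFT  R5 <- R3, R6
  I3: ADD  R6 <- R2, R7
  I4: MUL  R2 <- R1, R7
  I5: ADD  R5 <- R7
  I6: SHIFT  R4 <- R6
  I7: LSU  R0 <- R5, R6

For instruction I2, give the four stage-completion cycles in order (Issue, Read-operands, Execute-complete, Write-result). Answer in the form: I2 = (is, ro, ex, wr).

I2 = (5, 6, 7, 8)

[1] I1 dispatched to SHIFT
[2] I1 operands ready
[3] I1 complete
[4] R1←I1
[5] I2 dispatched to SHIFT
[6] I2 operands ready; I3 dispatched to ADD
[7] I2 complete; I3 operands ready; I4 dispatched to MUL
[8] R5←I2; I4 operands ready
[9] I3 complete
[10] R6←I3
[11] I5 dispatched to ADD
[12] I5 operands ready; I6 dispatched to SHIFT
[13] I6 operands ready; I7 dispatched to LSU
[14] I4 complete; I5 complete; I6 complete
[15] R2←I4; R5←I5; R4←I6
[16] I7 operands ready
[17] I7 complete
[18] R0←I7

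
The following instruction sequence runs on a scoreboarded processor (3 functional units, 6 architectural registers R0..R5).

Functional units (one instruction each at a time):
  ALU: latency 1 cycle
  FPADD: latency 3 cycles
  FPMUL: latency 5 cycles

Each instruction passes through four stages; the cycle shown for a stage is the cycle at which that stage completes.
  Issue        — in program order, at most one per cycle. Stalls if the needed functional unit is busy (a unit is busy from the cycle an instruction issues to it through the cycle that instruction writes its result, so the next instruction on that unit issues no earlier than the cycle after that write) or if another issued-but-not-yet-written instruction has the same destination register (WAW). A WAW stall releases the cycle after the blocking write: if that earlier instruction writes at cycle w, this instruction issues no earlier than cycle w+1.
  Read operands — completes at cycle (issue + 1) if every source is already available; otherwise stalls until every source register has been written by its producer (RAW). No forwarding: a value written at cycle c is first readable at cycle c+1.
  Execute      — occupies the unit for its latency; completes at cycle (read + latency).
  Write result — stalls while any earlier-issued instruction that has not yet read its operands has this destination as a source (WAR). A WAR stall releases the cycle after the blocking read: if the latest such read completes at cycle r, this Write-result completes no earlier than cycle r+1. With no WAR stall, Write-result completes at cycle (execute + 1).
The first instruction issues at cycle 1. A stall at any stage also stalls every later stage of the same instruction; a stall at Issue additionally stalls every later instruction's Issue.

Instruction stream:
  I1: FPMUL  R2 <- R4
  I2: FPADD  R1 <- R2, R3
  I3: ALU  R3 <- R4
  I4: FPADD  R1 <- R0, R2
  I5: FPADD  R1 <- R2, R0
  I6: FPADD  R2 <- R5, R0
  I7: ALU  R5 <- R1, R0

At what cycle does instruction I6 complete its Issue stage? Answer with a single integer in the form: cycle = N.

[1] issue I1 (FPMUL)
[2] I1 read-ops | issue I2 (FPADD)
[3] issue I3 (ALU)
[4] I3 read-ops
[5] I3 finished on ALU
[7] I1 finished on FPMUL
[8] I1→R2
[9] I2 read-ops
[10] I3→R3
[12] I2 finished on FPADD
[13] I2→R1
[14] issue I4 (FPADD)
[15] I4 read-ops
[18] I4 finished on FPADD
[19] I4→R1
[20] issue I5 (FPADD)
[21] I5 read-ops
[24] I5 finished on FPADD
[25] I5→R1
[26] issue I6 (FPADD)
[27] I6 read-ops | issue I7 (ALU)
[28] I7 read-ops
[29] I7 finished on ALU
[30] I6 finished on FPADD | I7→R5
[31] I6→R2

cycle = 26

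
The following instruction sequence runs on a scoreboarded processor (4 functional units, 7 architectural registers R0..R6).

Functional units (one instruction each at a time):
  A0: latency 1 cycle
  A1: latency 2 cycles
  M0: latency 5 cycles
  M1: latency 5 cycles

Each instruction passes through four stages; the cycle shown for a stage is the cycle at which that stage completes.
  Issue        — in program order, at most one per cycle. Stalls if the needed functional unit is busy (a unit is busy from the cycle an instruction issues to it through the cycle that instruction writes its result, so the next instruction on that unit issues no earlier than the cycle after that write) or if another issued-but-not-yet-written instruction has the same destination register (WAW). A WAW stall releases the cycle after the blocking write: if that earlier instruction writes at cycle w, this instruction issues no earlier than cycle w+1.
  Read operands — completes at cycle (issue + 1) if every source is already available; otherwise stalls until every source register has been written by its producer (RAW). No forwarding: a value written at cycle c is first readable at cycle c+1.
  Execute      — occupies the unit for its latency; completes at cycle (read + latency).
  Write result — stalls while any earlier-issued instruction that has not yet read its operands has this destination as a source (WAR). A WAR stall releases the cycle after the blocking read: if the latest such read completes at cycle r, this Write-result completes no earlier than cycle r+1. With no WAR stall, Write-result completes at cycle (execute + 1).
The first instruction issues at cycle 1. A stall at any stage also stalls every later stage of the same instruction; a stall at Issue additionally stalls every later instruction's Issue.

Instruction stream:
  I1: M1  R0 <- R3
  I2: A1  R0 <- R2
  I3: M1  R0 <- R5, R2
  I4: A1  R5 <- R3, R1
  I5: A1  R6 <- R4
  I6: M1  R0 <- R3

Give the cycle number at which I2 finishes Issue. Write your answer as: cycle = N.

[1] issue I1 (M1)
[2] I1 read-ops
[7] I1 finished on M1
[8] I1→R0
[9] issue I2 (A1)
[10] I2 read-ops
[12] I2 finished on A1
[13] I2→R0
[14] issue I3 (M1)
[15] I3 read-ops, issue I4 (A1)
[16] I4 read-ops
[18] I4 finished on A1
[19] I4→R5
[20] I3 finished on M1, issue I5 (A1)
[21] I3→R0, I5 read-ops
[22] issue I6 (M1)
[23] I5 finished on A1, I6 read-ops
[24] I5→R6
[28] I6 finished on M1
[29] I6→R0

cycle = 9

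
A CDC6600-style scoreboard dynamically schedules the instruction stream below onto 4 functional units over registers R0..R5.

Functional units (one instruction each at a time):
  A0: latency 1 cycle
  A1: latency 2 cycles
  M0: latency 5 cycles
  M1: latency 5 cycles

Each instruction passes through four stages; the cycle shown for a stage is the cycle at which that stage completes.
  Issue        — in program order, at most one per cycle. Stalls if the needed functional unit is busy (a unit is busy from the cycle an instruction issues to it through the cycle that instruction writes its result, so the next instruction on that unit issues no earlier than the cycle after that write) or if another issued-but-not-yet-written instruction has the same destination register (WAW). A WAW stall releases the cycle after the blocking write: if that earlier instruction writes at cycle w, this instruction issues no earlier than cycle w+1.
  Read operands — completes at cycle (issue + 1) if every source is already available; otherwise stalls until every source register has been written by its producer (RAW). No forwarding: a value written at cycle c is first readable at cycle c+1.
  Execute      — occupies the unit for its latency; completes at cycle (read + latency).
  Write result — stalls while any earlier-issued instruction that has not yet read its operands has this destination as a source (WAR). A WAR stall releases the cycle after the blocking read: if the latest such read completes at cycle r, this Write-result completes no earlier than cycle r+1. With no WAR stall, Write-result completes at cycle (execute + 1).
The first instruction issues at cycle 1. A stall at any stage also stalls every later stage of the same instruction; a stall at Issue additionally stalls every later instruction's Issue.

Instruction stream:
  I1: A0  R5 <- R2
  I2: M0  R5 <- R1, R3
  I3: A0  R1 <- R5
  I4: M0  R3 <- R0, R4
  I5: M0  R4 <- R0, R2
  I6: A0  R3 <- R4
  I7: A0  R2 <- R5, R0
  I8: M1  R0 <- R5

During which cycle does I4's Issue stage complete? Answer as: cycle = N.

c1: I1 issues→A0
c2: I1 reads
c3: I1 exec-done
c4: I1 writes R5
c5: I2 issues→M0
c6: I2 reads, I3 issues→A0
c11: I2 exec-done
c12: I2 writes R5
c13: I3 reads, I4 issues→M0
c14: I3 exec-done, I4 reads
c15: I3 writes R1
c19: I4 exec-done
c20: I4 writes R3
c21: I5 issues→M0
c22: I5 reads, I6 issues→A0
c27: I5 exec-done
c28: I5 writes R4
c29: I6 reads
c30: I6 exec-done
c31: I6 writes R3
c32: I7 issues→A0
c33: I7 reads, I8 issues→M1
c34: I7 exec-done, I8 reads
c35: I7 writes R2
c39: I8 exec-done
c40: I8 writes R0

cycle = 13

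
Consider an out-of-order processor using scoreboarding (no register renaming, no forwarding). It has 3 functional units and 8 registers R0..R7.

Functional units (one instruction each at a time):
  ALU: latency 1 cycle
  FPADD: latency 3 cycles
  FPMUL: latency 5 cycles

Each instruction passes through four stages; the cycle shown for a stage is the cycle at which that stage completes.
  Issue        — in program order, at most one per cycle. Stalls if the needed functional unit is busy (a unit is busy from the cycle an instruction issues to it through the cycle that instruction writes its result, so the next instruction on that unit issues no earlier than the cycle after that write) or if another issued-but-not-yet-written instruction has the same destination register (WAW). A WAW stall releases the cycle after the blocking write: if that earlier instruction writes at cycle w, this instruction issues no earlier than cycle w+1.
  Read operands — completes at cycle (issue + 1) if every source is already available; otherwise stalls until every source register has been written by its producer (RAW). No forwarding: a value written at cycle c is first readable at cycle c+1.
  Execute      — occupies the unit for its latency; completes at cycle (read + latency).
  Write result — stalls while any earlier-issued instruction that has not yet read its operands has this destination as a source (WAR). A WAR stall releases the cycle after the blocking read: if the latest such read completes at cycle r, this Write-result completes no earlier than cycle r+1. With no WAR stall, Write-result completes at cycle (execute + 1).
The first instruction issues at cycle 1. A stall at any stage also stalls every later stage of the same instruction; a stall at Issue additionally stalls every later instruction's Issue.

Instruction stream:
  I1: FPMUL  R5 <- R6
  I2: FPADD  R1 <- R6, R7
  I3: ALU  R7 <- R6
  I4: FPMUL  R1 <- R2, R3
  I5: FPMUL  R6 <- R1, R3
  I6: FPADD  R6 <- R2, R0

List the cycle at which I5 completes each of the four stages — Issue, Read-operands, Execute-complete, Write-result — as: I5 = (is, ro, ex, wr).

I1  is:1  ro:2  ex:7  wr:8
I2  is:2  ro:3  ex:6  wr:7
I3  is:3  ro:4  ex:5  wr:6
I4  is:9  ro:10  ex:15  wr:16  — struct: FPMUL busy until I1 writes@8
I5  is:17  ro:18  ex:23  wr:24  — struct: FPMUL busy until I4 writes@16
I6  is:25  ro:26  ex:29  wr:30  — WAW R6: wait I5 write@24

I5 = (17, 18, 23, 24)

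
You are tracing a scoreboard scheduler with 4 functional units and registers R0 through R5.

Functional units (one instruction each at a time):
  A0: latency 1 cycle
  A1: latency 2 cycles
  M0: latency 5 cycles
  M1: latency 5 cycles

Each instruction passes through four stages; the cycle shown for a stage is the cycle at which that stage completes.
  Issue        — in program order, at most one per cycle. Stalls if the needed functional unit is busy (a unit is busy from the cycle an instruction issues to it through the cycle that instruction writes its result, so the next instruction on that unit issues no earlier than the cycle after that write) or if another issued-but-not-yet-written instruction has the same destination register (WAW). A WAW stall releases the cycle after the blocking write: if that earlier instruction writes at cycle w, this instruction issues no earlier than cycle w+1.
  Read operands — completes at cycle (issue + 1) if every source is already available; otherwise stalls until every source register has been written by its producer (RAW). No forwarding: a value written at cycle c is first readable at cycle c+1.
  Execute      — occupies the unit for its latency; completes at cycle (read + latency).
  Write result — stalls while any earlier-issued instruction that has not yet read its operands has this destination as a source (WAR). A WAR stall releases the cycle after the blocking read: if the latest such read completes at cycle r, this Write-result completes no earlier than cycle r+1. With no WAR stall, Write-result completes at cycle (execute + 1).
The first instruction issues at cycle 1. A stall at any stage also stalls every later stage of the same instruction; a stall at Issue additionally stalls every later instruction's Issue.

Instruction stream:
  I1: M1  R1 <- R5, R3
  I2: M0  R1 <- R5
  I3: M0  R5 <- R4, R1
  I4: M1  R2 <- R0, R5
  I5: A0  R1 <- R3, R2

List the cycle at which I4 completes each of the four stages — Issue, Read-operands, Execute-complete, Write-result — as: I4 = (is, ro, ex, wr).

1) issue 1, read 2, done 7, write 8
2) issue 9, read 10, done 15, write 16  <WAW R1: wait I1 write@8>
3) issue 17, read 18, done 23, write 24  <struct: M0 busy until I2 writes@16>
4) issue 18, read 25, done 30, write 31  <RAW R5: wait I3 write@24>
5) issue 19, read 32, done 33, write 34  <RAW R2: wait I4 write@31>

I4 = (18, 25, 30, 31)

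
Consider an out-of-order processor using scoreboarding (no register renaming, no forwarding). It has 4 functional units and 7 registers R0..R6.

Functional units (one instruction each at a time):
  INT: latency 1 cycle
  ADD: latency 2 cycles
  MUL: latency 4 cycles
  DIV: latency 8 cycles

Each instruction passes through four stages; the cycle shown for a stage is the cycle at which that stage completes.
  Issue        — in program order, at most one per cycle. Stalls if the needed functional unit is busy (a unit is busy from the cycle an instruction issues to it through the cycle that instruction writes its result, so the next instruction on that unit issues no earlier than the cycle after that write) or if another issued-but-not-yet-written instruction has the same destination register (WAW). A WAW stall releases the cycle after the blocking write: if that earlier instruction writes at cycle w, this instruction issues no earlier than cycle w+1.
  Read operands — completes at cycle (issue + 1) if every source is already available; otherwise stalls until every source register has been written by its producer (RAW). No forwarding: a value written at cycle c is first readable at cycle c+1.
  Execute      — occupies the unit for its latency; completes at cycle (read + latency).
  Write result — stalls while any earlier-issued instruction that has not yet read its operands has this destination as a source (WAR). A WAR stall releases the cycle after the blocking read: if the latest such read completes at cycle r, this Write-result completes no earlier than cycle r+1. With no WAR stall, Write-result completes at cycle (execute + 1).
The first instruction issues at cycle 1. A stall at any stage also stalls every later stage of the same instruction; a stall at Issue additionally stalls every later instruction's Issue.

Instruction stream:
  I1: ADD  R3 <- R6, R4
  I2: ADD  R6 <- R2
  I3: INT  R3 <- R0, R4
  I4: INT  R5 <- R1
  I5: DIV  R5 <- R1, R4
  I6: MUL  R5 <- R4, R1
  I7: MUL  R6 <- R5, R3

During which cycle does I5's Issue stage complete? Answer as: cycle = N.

cycle = 15

[1] issue I1 (ADD)
[2] I1 read-ops
[4] I1 finished on ADD
[5] I1→R3
[6] issue I2 (ADD)
[7] I2 read-ops, issue I3 (INT)
[8] I3 read-ops
[9] I2 finished on ADD, I3 finished on INT
[10] I2→R6, I3→R3
[11] issue I4 (INT)
[12] I4 read-ops
[13] I4 finished on INT
[14] I4→R5
[15] issue I5 (DIV)
[16] I5 read-ops
[24] I5 finished on DIV
[25] I5→R5
[26] issue I6 (MUL)
[27] I6 read-ops
[31] I6 finished on MUL
[32] I6→R5
[33] issue I7 (MUL)
[34] I7 read-ops
[38] I7 finished on MUL
[39] I7→R6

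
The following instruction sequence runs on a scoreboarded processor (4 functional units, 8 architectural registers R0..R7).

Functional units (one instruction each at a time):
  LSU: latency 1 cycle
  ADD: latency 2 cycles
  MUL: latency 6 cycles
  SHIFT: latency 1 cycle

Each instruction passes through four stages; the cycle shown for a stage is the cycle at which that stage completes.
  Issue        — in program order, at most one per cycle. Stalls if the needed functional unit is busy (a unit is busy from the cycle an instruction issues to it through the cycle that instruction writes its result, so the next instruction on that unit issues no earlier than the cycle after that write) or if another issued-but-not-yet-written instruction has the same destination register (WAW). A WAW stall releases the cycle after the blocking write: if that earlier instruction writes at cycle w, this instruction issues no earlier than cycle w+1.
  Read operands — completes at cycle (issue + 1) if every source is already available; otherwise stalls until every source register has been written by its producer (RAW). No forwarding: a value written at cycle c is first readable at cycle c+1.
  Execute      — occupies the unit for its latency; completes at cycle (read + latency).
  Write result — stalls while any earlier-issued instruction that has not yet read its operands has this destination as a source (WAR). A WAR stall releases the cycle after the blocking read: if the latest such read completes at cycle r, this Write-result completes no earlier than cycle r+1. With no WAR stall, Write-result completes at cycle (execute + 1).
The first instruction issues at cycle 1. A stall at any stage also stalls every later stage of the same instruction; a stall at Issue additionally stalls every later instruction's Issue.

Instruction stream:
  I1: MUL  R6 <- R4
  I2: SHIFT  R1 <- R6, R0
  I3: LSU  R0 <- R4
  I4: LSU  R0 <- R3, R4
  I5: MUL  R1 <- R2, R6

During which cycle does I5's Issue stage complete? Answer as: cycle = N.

  I1 | 1 | 2 | 8 | 9
  I2 | 2 | 10 | 11 | 12   RAW R6: wait I1 write@9
  I3 | 3 | 4 | 5 | 11   WAR R0: wait I2 read@10
  I4 | 12 | 13 | 14 | 15   struct: LSU busy until I3 writes@11
  I5 | 13 | 14 | 20 | 21

cycle = 13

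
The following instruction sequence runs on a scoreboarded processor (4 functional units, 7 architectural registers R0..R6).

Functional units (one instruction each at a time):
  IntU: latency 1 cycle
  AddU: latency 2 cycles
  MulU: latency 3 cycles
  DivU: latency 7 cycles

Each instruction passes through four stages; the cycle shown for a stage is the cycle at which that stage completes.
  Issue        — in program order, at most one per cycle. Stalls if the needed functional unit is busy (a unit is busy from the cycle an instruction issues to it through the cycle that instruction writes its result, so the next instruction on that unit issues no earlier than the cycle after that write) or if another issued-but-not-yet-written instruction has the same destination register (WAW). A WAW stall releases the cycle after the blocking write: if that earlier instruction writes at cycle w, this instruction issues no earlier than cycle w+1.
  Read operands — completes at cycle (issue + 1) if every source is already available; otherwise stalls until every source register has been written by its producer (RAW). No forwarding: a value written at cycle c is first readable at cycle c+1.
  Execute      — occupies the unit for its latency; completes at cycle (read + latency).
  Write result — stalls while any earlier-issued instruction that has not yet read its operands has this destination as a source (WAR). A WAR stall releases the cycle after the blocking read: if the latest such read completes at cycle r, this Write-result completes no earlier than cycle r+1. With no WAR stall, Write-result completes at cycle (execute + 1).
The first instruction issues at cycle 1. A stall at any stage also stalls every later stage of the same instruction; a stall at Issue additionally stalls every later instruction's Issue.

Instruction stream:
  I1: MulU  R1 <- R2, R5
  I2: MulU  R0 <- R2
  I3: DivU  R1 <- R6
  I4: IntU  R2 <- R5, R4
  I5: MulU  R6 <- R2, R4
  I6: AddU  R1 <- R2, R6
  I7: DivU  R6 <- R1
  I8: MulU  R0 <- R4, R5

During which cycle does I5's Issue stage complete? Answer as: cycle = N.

1) issue 1, read 2, done 5, write 6
2) issue 7, read 8, done 11, write 12  <struct: MulU busy until I1 writes@6>
3) issue 8, read 9, done 16, write 17
4) issue 9, read 10, done 11, write 12
5) issue 13, read 14, done 17, write 18  <struct: MulU busy until I2 writes@12>
6) issue 18, read 19, done 21, write 22  <WAW R1: wait I3 write@17>
7) issue 19, read 23, done 30, write 31  <RAW R1: wait I6 write@22>
8) issue 20, read 21, done 24, write 25

cycle = 13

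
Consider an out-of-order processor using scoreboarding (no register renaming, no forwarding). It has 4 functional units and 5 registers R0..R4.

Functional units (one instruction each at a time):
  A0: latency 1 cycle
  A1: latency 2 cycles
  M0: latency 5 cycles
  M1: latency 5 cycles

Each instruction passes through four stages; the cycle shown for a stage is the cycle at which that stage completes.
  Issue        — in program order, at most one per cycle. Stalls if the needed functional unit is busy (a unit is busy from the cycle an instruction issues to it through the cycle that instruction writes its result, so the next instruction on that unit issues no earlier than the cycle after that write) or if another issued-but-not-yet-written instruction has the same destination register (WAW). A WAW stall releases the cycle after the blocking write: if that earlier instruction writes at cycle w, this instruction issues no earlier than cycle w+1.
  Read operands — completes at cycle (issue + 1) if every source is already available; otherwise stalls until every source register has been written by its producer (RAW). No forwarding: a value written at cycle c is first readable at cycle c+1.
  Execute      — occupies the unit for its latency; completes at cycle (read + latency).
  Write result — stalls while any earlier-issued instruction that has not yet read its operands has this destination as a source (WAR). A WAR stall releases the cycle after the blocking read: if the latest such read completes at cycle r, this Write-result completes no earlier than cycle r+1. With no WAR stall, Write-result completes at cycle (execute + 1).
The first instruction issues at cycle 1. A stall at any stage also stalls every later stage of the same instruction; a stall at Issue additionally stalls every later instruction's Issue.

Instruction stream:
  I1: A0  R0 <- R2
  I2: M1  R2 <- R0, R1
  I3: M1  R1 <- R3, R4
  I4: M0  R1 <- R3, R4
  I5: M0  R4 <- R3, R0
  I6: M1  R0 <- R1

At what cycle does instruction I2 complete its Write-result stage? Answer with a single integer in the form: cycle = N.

cycle = 11

I1  is:1  ro:2  ex:3  wr:4
I2  is:2  ro:5  ex:10  wr:11  — RAW R0: wait I1 write@4
I3  is:12  ro:13  ex:18  wr:19  — struct: M1 busy until I2 writes@11
I4  is:20  ro:21  ex:26  wr:27  — WAW R1: wait I3 write@19
I5  is:28  ro:29  ex:34  wr:35  — struct: M0 busy until I4 writes@27
I6  is:29  ro:30  ex:35  wr:36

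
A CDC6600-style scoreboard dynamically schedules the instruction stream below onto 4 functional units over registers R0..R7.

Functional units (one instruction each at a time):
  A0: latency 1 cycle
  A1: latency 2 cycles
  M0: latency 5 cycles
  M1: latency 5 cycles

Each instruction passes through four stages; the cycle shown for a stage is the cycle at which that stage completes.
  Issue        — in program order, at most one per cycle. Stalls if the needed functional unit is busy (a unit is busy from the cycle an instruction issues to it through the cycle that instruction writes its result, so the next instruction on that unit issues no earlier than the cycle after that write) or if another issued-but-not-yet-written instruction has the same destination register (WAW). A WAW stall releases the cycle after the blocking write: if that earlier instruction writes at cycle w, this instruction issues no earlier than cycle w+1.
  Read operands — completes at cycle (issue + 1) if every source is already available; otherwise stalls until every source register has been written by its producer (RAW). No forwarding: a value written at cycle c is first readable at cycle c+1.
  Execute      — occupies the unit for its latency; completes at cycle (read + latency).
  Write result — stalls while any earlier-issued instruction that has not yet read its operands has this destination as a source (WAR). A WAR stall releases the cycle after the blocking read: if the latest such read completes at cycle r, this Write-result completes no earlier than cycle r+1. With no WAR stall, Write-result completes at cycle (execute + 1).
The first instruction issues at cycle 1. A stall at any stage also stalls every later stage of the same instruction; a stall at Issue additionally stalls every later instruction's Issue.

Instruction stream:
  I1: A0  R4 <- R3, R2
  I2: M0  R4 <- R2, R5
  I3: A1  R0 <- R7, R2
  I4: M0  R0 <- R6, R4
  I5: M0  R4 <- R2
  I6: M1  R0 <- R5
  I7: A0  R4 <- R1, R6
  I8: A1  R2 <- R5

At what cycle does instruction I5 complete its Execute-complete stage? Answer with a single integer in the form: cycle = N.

cycle = 27

I1: IS=1 RO=2 EX=3 WR=4
I2: IS=5 RO=6 EX=11 WR=12  [WAW R4: wait I1 write@4]
I3: IS=6 RO=7 EX=9 WR=10
I4: IS=13 RO=14 EX=19 WR=20  [struct: M0 busy until I2 writes@12]
I5: IS=21 RO=22 EX=27 WR=28  [struct: M0 busy until I4 writes@20]
I6: IS=22 RO=23 EX=28 WR=29
I7: IS=29 RO=30 EX=31 WR=32  [WAW R4: wait I5 write@28]
I8: IS=30 RO=31 EX=33 WR=34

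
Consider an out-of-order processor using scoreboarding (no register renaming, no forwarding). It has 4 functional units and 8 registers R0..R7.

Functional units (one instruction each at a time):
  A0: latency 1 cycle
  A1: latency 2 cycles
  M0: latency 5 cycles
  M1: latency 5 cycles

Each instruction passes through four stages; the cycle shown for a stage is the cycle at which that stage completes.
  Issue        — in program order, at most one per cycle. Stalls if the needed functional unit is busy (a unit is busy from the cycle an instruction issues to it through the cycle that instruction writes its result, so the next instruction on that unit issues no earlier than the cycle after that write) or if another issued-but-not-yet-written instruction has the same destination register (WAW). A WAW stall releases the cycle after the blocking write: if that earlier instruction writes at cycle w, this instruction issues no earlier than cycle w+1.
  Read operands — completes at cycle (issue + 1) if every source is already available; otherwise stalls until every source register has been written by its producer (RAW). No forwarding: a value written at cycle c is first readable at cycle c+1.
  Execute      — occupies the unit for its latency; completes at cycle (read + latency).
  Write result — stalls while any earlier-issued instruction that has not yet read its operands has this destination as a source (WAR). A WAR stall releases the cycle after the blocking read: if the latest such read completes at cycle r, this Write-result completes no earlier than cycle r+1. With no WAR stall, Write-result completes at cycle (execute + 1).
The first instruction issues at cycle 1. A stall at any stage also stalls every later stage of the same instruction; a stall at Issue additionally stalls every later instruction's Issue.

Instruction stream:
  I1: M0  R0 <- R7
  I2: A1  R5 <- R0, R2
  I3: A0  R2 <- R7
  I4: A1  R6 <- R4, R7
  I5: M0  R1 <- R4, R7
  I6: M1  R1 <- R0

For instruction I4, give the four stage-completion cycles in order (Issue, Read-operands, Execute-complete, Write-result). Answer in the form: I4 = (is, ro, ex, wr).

I1: IS=1 RO=2 EX=7 WR=8
I2: IS=2 RO=9 EX=11 WR=12  [RAW R0: wait I1 write@8]
I3: IS=3 RO=4 EX=5 WR=10  [WAR R2: wait I2 read@9]
I4: IS=13 RO=14 EX=16 WR=17  [struct: A1 busy until I2 writes@12]
I5: IS=14 RO=15 EX=20 WR=21
I6: IS=22 RO=23 EX=28 WR=29  [WAW R1: wait I5 write@21]

I4 = (13, 14, 16, 17)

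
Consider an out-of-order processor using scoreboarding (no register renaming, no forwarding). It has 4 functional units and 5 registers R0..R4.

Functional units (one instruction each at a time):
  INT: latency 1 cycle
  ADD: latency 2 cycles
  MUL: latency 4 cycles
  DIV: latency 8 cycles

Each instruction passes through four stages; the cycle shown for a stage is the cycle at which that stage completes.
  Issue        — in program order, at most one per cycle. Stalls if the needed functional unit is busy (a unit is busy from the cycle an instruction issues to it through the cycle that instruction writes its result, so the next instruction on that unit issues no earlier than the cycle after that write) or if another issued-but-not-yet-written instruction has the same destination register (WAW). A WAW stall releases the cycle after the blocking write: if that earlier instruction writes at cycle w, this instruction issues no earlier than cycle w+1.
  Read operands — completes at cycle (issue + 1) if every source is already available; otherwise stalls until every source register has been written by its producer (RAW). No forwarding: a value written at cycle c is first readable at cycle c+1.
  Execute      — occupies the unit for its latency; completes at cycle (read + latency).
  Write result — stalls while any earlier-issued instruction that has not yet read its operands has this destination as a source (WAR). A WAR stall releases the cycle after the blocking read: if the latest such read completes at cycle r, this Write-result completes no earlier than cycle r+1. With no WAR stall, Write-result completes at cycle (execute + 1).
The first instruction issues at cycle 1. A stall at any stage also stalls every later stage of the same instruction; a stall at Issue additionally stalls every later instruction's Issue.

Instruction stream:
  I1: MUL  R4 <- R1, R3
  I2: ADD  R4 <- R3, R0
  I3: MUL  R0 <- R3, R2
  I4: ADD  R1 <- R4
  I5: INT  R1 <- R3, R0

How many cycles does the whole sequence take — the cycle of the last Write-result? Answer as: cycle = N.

cycle = 21

c1: issue I1 (MUL)
c2: I1 read-ops
c6: I1 finished on MUL
c7: I1→R4
c8: issue I2 (ADD)
c9: I2 read-ops · issue I3 (MUL)
c10: I3 read-ops
c11: I2 finished on ADD
c12: I2→R4
c13: issue I4 (ADD)
c14: I3 finished on MUL · I4 read-ops
c15: I3→R0
c16: I4 finished on ADD
c17: I4→R1
c18: issue I5 (INT)
c19: I5 read-ops
c20: I5 finished on INT
c21: I5→R1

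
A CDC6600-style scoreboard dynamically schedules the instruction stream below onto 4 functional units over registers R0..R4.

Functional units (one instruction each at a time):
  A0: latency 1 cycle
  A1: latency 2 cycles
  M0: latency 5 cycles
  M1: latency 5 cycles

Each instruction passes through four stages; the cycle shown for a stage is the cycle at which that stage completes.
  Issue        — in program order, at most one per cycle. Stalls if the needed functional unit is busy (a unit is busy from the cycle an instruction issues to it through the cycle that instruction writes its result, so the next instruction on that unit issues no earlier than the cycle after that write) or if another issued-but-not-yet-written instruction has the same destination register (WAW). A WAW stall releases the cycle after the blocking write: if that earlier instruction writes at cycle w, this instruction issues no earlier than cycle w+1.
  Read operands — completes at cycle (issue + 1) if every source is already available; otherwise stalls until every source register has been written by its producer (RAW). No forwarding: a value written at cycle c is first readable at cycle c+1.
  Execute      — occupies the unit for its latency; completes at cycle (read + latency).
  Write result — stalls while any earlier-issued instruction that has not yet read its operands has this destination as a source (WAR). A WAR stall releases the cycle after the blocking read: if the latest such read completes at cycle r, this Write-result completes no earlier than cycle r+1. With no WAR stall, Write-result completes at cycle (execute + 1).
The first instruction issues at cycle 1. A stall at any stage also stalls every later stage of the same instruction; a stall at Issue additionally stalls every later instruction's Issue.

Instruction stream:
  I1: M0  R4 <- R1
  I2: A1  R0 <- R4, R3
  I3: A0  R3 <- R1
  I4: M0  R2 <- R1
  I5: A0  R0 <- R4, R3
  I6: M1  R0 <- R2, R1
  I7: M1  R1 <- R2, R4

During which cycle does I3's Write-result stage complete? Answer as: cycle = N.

[1] I1→M0
[2] I1 RO; I2→A1
[3] I3→A0
[4] I3 RO
[5] I3 EX
[7] I1 EX
[8] I1 WR R4
[9] I2 RO; I4→M0
[10] I3 WR R3; I4 RO
[11] I2 EX
[12] I2 WR R0
[13] I5→A0
[14] I5 RO
[15] I4 EX; I5 EX
[16] I4 WR R2; I5 WR R0
[17] I6→M1
[18] I6 RO
[23] I6 EX
[24] I6 WR R0
[25] I7→M1
[26] I7 RO
[31] I7 EX
[32] I7 WR R1

cycle = 10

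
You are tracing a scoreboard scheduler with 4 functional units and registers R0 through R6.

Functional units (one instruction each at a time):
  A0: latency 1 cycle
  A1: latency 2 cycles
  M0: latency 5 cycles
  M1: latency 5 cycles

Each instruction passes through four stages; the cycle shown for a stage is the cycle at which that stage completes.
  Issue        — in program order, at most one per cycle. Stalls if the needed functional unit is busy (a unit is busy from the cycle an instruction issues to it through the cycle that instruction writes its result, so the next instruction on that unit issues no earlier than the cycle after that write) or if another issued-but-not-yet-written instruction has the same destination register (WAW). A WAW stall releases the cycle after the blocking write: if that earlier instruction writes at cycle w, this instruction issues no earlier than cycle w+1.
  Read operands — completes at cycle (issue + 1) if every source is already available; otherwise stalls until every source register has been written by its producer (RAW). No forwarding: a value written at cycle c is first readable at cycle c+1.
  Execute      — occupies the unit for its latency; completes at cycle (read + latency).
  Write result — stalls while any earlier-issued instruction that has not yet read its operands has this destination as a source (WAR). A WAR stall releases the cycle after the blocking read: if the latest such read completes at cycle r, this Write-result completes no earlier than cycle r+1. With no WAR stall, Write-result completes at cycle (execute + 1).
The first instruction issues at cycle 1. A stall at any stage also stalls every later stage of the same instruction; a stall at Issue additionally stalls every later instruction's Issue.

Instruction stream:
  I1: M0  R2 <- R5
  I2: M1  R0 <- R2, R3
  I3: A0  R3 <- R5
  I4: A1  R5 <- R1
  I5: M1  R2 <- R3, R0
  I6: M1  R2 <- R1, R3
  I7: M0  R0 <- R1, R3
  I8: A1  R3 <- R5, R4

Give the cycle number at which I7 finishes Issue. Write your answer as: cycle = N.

cycle = 25

  I1 | 1 | 2 | 7 | 8
  I2 | 2 | 9 | 14 | 15   RAW R2: wait I1 write@8
  I3 | 3 | 4 | 5 | 10   WAR R3: wait I2 read@9
  I4 | 4 | 5 | 7 | 8
  I5 | 16 | 17 | 22 | 23   struct: M1 busy until I2 writes@15
  I6 | 24 | 25 | 30 | 31   struct: M1 busy until I5 writes@23
  I7 | 25 | 26 | 31 | 32
  I8 | 26 | 27 | 29 | 30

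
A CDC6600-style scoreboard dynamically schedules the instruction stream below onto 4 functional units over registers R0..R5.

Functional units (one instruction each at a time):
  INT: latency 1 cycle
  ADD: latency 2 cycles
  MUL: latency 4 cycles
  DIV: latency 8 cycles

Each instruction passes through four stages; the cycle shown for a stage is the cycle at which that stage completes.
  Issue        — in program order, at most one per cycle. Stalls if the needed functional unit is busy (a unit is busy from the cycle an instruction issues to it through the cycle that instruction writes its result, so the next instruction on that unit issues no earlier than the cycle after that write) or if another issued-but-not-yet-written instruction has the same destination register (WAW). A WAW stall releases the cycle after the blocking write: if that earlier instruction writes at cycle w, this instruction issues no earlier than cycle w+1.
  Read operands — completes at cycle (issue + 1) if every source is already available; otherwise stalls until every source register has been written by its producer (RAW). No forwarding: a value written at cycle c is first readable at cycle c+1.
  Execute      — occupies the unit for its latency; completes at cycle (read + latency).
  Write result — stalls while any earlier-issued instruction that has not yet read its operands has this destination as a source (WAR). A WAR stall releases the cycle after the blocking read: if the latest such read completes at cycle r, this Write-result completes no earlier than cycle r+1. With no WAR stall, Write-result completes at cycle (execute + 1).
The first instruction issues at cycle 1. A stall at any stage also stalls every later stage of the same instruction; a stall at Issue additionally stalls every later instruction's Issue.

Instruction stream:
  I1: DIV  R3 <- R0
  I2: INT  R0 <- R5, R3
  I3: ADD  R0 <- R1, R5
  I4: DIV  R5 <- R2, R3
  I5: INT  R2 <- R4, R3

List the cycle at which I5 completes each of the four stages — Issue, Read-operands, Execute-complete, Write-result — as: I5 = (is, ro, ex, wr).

I5 = (17, 18, 19, 20)

I1  is:1  ro:2  ex:10  wr:11
I2  is:2  ro:12  ex:13  wr:14  — RAW R3: wait I1 write@11
I3  is:15  ro:16  ex:18  wr:19  — WAW R0: wait I2 write@14
I4  is:16  ro:17  ex:25  wr:26
I5  is:17  ro:18  ex:19  wr:20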